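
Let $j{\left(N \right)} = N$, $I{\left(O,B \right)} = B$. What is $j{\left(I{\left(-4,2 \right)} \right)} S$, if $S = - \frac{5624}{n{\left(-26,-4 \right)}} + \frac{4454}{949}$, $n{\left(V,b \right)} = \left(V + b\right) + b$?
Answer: $\frac{5488612}{16133} \approx 340.21$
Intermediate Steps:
$n{\left(V,b \right)} = V + 2 b$
$S = \frac{2744306}{16133}$ ($S = - \frac{5624}{-26 + 2 \left(-4\right)} + \frac{4454}{949} = - \frac{5624}{-26 - 8} + 4454 \cdot \frac{1}{949} = - \frac{5624}{-34} + \frac{4454}{949} = \left(-5624\right) \left(- \frac{1}{34}\right) + \frac{4454}{949} = \frac{2812}{17} + \frac{4454}{949} = \frac{2744306}{16133} \approx 170.11$)
$j{\left(I{\left(-4,2 \right)} \right)} S = 2 \cdot \frac{2744306}{16133} = \frac{5488612}{16133}$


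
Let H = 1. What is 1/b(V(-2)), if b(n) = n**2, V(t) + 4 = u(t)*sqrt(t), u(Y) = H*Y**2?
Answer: I/(16*(-I + 2*sqrt(2))) ≈ -0.0069444 + 0.019642*I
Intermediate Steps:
u(Y) = Y**2 (u(Y) = 1*Y**2 = Y**2)
V(t) = -4 + t**(5/2) (V(t) = -4 + t**2*sqrt(t) = -4 + t**(5/2))
1/b(V(-2)) = 1/((-4 + (-2)**(5/2))**2) = 1/((-4 + 4*I*sqrt(2))**2) = (-4 + 4*I*sqrt(2))**(-2)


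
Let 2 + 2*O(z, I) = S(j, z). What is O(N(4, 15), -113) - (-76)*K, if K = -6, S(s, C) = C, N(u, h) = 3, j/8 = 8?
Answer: -911/2 ≈ -455.50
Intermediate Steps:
j = 64 (j = 8*8 = 64)
O(z, I) = -1 + z/2
O(N(4, 15), -113) - (-76)*K = (-1 + (½)*3) - (-76)*(-6) = (-1 + 3/2) - 1*456 = ½ - 456 = -911/2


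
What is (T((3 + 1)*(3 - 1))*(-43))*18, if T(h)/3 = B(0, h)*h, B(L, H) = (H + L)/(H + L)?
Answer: -18576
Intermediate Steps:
B(L, H) = 1
T(h) = 3*h (T(h) = 3*(1*h) = 3*h)
(T((3 + 1)*(3 - 1))*(-43))*18 = ((3*((3 + 1)*(3 - 1)))*(-43))*18 = ((3*(4*2))*(-43))*18 = ((3*8)*(-43))*18 = (24*(-43))*18 = -1032*18 = -18576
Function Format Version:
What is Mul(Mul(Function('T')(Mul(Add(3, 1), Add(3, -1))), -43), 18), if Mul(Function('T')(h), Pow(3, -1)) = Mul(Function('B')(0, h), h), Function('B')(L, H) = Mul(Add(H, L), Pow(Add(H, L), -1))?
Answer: -18576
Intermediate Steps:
Function('B')(L, H) = 1
Function('T')(h) = Mul(3, h) (Function('T')(h) = Mul(3, Mul(1, h)) = Mul(3, h))
Mul(Mul(Function('T')(Mul(Add(3, 1), Add(3, -1))), -43), 18) = Mul(Mul(Mul(3, Mul(Add(3, 1), Add(3, -1))), -43), 18) = Mul(Mul(Mul(3, Mul(4, 2)), -43), 18) = Mul(Mul(Mul(3, 8), -43), 18) = Mul(Mul(24, -43), 18) = Mul(-1032, 18) = -18576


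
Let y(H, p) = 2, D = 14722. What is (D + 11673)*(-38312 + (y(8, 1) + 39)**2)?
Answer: -966875245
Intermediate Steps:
(D + 11673)*(-38312 + (y(8, 1) + 39)**2) = (14722 + 11673)*(-38312 + (2 + 39)**2) = 26395*(-38312 + 41**2) = 26395*(-38312 + 1681) = 26395*(-36631) = -966875245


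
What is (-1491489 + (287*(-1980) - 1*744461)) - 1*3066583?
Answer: -5870793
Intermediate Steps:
(-1491489 + (287*(-1980) - 1*744461)) - 1*3066583 = (-1491489 + (-568260 - 744461)) - 3066583 = (-1491489 - 1312721) - 3066583 = -2804210 - 3066583 = -5870793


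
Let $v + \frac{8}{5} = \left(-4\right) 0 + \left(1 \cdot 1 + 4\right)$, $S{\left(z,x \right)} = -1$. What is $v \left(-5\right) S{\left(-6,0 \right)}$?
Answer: $17$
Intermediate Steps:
$v = \frac{17}{5}$ ($v = - \frac{8}{5} + \left(\left(-4\right) 0 + \left(1 \cdot 1 + 4\right)\right) = - \frac{8}{5} + \left(0 + \left(1 + 4\right)\right) = - \frac{8}{5} + \left(0 + 5\right) = - \frac{8}{5} + 5 = \frac{17}{5} \approx 3.4$)
$v \left(-5\right) S{\left(-6,0 \right)} = \frac{17}{5} \left(-5\right) \left(-1\right) = \left(-17\right) \left(-1\right) = 17$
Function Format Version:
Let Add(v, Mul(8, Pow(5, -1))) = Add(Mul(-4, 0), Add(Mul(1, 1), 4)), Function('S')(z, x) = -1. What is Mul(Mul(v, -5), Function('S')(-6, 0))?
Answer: 17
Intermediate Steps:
v = Rational(17, 5) (v = Add(Rational(-8, 5), Add(Mul(-4, 0), Add(Mul(1, 1), 4))) = Add(Rational(-8, 5), Add(0, Add(1, 4))) = Add(Rational(-8, 5), Add(0, 5)) = Add(Rational(-8, 5), 5) = Rational(17, 5) ≈ 3.4000)
Mul(Mul(v, -5), Function('S')(-6, 0)) = Mul(Mul(Rational(17, 5), -5), -1) = Mul(-17, -1) = 17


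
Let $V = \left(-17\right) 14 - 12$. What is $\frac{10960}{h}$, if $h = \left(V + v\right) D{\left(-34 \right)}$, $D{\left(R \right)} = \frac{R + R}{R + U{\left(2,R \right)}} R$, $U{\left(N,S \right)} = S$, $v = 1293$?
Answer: $- \frac{5480}{17731} \approx -0.30906$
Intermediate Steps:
$V = -250$ ($V = -238 - 12 = -250$)
$D{\left(R \right)} = R$ ($D{\left(R \right)} = \frac{R + R}{R + R} R = \frac{2 R}{2 R} R = 2 R \frac{1}{2 R} R = 1 R = R$)
$h = -35462$ ($h = \left(-250 + 1293\right) \left(-34\right) = 1043 \left(-34\right) = -35462$)
$\frac{10960}{h} = \frac{10960}{-35462} = 10960 \left(- \frac{1}{35462}\right) = - \frac{5480}{17731}$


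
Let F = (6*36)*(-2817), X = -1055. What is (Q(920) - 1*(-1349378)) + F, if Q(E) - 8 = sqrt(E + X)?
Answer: 740914 + 3*I*sqrt(15) ≈ 7.4091e+5 + 11.619*I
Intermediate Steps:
Q(E) = 8 + sqrt(-1055 + E) (Q(E) = 8 + sqrt(E - 1055) = 8 + sqrt(-1055 + E))
F = -608472 (F = 216*(-2817) = -608472)
(Q(920) - 1*(-1349378)) + F = ((8 + sqrt(-1055 + 920)) - 1*(-1349378)) - 608472 = ((8 + sqrt(-135)) + 1349378) - 608472 = ((8 + 3*I*sqrt(15)) + 1349378) - 608472 = (1349386 + 3*I*sqrt(15)) - 608472 = 740914 + 3*I*sqrt(15)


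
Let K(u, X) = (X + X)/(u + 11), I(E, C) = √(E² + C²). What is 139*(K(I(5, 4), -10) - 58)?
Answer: -33777/4 + 139*√41/4 ≈ -8221.7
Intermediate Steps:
I(E, C) = √(C² + E²)
K(u, X) = 2*X/(11 + u) (K(u, X) = (2*X)/(11 + u) = 2*X/(11 + u))
139*(K(I(5, 4), -10) - 58) = 139*(2*(-10)/(11 + √(4² + 5²)) - 58) = 139*(2*(-10)/(11 + √(16 + 25)) - 58) = 139*(2*(-10)/(11 + √41) - 58) = 139*(-20/(11 + √41) - 58) = 139*(-58 - 20/(11 + √41)) = -8062 - 2780/(11 + √41)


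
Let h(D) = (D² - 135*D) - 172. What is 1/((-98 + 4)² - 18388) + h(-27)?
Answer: 40137503/9552 ≈ 4202.0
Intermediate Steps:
h(D) = -172 + D² - 135*D
1/((-98 + 4)² - 18388) + h(-27) = 1/((-98 + 4)² - 18388) + (-172 + (-27)² - 135*(-27)) = 1/((-94)² - 18388) + (-172 + 729 + 3645) = 1/(8836 - 18388) + 4202 = 1/(-9552) + 4202 = -1/9552 + 4202 = 40137503/9552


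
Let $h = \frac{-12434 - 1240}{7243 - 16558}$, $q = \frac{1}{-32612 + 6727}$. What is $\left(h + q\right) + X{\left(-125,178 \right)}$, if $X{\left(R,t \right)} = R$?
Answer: $- \frac{397145396}{3214917} \approx -123.53$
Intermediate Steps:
$q = - \frac{1}{25885}$ ($q = \frac{1}{-25885} = - \frac{1}{25885} \approx -3.8632 \cdot 10^{-5}$)
$h = \frac{4558}{3105}$ ($h = - \frac{13674}{-9315} = \left(-13674\right) \left(- \frac{1}{9315}\right) = \frac{4558}{3105} \approx 1.468$)
$\left(h + q\right) + X{\left(-125,178 \right)} = \left(\frac{4558}{3105} - \frac{1}{25885}\right) - 125 = \frac{4719229}{3214917} - 125 = - \frac{397145396}{3214917}$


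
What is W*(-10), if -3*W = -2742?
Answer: -9140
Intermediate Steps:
W = 914 (W = -⅓*(-2742) = 914)
W*(-10) = 914*(-10) = -9140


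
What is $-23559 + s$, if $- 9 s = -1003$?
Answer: $- \frac{211028}{9} \approx -23448.0$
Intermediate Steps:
$s = \frac{1003}{9}$ ($s = \left(- \frac{1}{9}\right) \left(-1003\right) = \frac{1003}{9} \approx 111.44$)
$-23559 + s = -23559 + \frac{1003}{9} = - \frac{211028}{9}$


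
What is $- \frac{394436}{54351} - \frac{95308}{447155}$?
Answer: $- \frac{181554114688}{24303321405} \approx -7.4703$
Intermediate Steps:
$- \frac{394436}{54351} - \frac{95308}{447155} = - \frac{181554114688}{24303321405}$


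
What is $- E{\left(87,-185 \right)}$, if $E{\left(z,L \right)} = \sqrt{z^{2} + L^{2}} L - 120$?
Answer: $120 + 185 \sqrt{41794} \approx 37941.0$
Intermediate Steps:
$E{\left(z,L \right)} = -120 + L \sqrt{L^{2} + z^{2}}$ ($E{\left(z,L \right)} = \sqrt{L^{2} + z^{2}} L - 120 = L \sqrt{L^{2} + z^{2}} - 120 = -120 + L \sqrt{L^{2} + z^{2}}$)
$- E{\left(87,-185 \right)} = - (-120 - 185 \sqrt{\left(-185\right)^{2} + 87^{2}}) = - (-120 - 185 \sqrt{34225 + 7569}) = - (-120 - 185 \sqrt{41794}) = 120 + 185 \sqrt{41794}$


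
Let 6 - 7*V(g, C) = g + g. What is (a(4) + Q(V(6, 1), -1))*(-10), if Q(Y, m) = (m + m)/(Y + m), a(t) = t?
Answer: -660/13 ≈ -50.769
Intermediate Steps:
V(g, C) = 6/7 - 2*g/7 (V(g, C) = 6/7 - (g + g)/7 = 6/7 - 2*g/7)
Q(Y, m) = 2*m/(Y + m) (Q(Y, m) = (2*m)/(Y + m) = 2*m/(Y + m))
(a(4) + Q(V(6, 1), -1))*(-10) = (4 + 2*(-1)/((6/7 - 2/7*6) - 1))*(-10) = (4 + 2*(-1)/((6/7 - 12/7) - 1))*(-10) = (4 + 2*(-1)/(-6/7 - 1))*(-10) = (4 + 2*(-1)/(-13/7))*(-10) = (4 + 2*(-1)*(-7/13))*(-10) = (4 + 14/13)*(-10) = (66/13)*(-10) = -660/13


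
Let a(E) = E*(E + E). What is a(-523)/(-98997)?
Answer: -547058/98997 ≈ -5.5260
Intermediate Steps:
a(E) = 2*E² (a(E) = E*(2*E) = 2*E²)
a(-523)/(-98997) = (2*(-523)²)/(-98997) = (2*273529)*(-1/98997) = 547058*(-1/98997) = -547058/98997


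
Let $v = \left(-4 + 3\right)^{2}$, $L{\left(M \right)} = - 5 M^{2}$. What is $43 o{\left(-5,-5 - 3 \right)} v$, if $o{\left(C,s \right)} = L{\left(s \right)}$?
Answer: $-13760$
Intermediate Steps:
$o{\left(C,s \right)} = - 5 s^{2}$
$v = 1$ ($v = \left(-1\right)^{2} = 1$)
$43 o{\left(-5,-5 - 3 \right)} v = 43 \left(- 5 \left(-5 - 3\right)^{2}\right) 1 = 43 \left(- 5 \left(-8\right)^{2}\right) 1 = 43 \left(\left(-5\right) 64\right) 1 = 43 \left(-320\right) 1 = \left(-13760\right) 1 = -13760$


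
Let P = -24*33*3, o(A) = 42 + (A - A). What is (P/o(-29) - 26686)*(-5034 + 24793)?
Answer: -3698845282/7 ≈ -5.2841e+8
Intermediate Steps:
o(A) = 42 (o(A) = 42 + 0 = 42)
P = -2376 (P = -792*3 = -2376)
(P/o(-29) - 26686)*(-5034 + 24793) = (-2376/42 - 26686)*(-5034 + 24793) = (-2376*1/42 - 26686)*19759 = (-396/7 - 26686)*19759 = -187198/7*19759 = -3698845282/7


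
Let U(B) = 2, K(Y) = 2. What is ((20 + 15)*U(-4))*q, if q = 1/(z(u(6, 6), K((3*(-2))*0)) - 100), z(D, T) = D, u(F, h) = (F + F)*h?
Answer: -5/2 ≈ -2.5000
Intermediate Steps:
u(F, h) = 2*F*h (u(F, h) = (2*F)*h = 2*F*h)
q = -1/28 (q = 1/(2*6*6 - 100) = 1/(72 - 100) = 1/(-28) = -1/28 ≈ -0.035714)
((20 + 15)*U(-4))*q = ((20 + 15)*2)*(-1/28) = (35*2)*(-1/28) = 70*(-1/28) = -5/2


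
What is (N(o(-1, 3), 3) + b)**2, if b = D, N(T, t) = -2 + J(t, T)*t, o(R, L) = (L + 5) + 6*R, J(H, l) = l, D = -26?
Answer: 484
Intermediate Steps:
o(R, L) = 5 + L + 6*R (o(R, L) = (5 + L) + 6*R = 5 + L + 6*R)
N(T, t) = -2 + T*t
b = -26
(N(o(-1, 3), 3) + b)**2 = ((-2 + (5 + 3 + 6*(-1))*3) - 26)**2 = ((-2 + (5 + 3 - 6)*3) - 26)**2 = ((-2 + 2*3) - 26)**2 = ((-2 + 6) - 26)**2 = (4 - 26)**2 = (-22)**2 = 484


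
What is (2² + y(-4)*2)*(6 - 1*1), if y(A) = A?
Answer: -20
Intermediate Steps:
(2² + y(-4)*2)*(6 - 1*1) = (2² - 4*2)*(6 - 1*1) = (4 - 8)*(6 - 1) = -4*5 = -20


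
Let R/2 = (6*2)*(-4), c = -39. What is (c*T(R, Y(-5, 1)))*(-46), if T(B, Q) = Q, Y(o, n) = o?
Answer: -8970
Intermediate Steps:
R = -96 (R = 2*((6*2)*(-4)) = 2*(12*(-4)) = 2*(-48) = -96)
(c*T(R, Y(-5, 1)))*(-46) = -39*(-5)*(-46) = 195*(-46) = -8970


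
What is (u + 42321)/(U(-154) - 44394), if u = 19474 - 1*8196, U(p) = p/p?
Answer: -53599/44393 ≈ -1.2074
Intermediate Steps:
U(p) = 1
u = 11278 (u = 19474 - 8196 = 11278)
(u + 42321)/(U(-154) - 44394) = (11278 + 42321)/(1 - 44394) = 53599/(-44393) = 53599*(-1/44393) = -53599/44393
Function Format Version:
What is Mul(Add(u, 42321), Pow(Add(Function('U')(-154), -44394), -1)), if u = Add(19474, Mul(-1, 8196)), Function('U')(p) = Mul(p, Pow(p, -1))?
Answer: Rational(-53599, 44393) ≈ -1.2074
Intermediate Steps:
Function('U')(p) = 1
u = 11278 (u = Add(19474, -8196) = 11278)
Mul(Add(u, 42321), Pow(Add(Function('U')(-154), -44394), -1)) = Mul(Add(11278, 42321), Pow(Add(1, -44394), -1)) = Mul(53599, Pow(-44393, -1)) = Mul(53599, Rational(-1, 44393)) = Rational(-53599, 44393)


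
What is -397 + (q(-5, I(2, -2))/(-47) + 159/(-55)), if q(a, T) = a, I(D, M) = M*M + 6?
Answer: -1033443/2585 ≈ -399.78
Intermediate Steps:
I(D, M) = 6 + M² (I(D, M) = M² + 6 = 6 + M²)
-397 + (q(-5, I(2, -2))/(-47) + 159/(-55)) = -397 + (-5/(-47) + 159/(-55)) = -397 + (-5*(-1/47) + 159*(-1/55)) = -397 + (5/47 - 159/55) = -397 - 7198/2585 = -1033443/2585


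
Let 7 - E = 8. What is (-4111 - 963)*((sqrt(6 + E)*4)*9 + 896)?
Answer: -4546304 - 182664*sqrt(5) ≈ -4.9548e+6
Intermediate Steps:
E = -1 (E = 7 - 1*8 = 7 - 8 = -1)
(-4111 - 963)*((sqrt(6 + E)*4)*9 + 896) = (-4111 - 963)*((sqrt(6 - 1)*4)*9 + 896) = -5074*((sqrt(5)*4)*9 + 896) = -5074*((4*sqrt(5))*9 + 896) = -5074*(36*sqrt(5) + 896) = -5074*(896 + 36*sqrt(5)) = -4546304 - 182664*sqrt(5)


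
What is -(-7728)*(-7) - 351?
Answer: -54447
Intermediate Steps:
-(-7728)*(-7) - 351 = -184*294 - 351 = -54096 - 351 = -54447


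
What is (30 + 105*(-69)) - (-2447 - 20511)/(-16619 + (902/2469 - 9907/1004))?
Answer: -297459174097293/41219995019 ≈ -7216.4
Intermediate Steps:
(30 + 105*(-69)) - (-2447 - 20511)/(-16619 + (902/2469 - 9907/1004)) = (30 - 7245) - (-22958)/(-16619 + (902*(1/2469) - 9907*1/1004)) = -7215 - (-22958)/(-16619 + (902/2469 - 9907/1004)) = -7215 - (-22958)/(-16619 - 23554775/2478876) = -7215 - (-22958)/(-41219995019/2478876) = -7215 - (-22958)*(-2478876)/41219995019 = -7215 - 1*56910035208/41219995019 = -7215 - 56910035208/41219995019 = -297459174097293/41219995019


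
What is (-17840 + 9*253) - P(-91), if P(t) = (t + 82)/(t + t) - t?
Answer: -2849037/182 ≈ -15654.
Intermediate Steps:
P(t) = -t + (82 + t)/(2*t) (P(t) = (82 + t)/((2*t)) - t = (82 + t)*(1/(2*t)) - t = (82 + t)/(2*t) - t = -t + (82 + t)/(2*t))
(-17840 + 9*253) - P(-91) = (-17840 + 9*253) - (1/2 - 1*(-91) + 41/(-91)) = (-17840 + 2277) - (1/2 + 91 + 41*(-1/91)) = -15563 - (1/2 + 91 - 41/91) = -15563 - 1*16571/182 = -15563 - 16571/182 = -2849037/182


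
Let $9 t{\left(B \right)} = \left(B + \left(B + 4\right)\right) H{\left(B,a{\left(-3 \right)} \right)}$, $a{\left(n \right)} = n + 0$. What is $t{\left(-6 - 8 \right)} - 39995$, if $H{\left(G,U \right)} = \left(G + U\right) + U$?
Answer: $- \frac{119825}{3} \approx -39942.0$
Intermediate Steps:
$a{\left(n \right)} = n$
$H{\left(G,U \right)} = G + 2 U$
$t{\left(B \right)} = \frac{\left(-6 + B\right) \left(4 + 2 B\right)}{9}$ ($t{\left(B \right)} = \frac{\left(B + \left(B + 4\right)\right) \left(B + 2 \left(-3\right)\right)}{9} = \frac{\left(B + \left(4 + B\right)\right) \left(B - 6\right)}{9} = \frac{\left(4 + 2 B\right) \left(-6 + B\right)}{9} = \frac{\left(-6 + B\right) \left(4 + 2 B\right)}{9}$)
$t{\left(-6 - 8 \right)} - 39995 = \frac{2 \left(-6 - 14\right) \left(2 - 14\right)}{9} - 39995 = \frac{2}{9} \left(-20\right) \left(-12\right) - 39995 = \frac{160}{3} - 39995 = - \frac{119825}{3}$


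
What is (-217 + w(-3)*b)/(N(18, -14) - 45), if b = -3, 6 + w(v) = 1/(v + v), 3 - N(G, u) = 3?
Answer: 397/90 ≈ 4.4111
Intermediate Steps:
N(G, u) = 0 (N(G, u) = 3 - 1*3 = 3 - 3 = 0)
w(v) = -6 + 1/(2*v) (w(v) = -6 + 1/(v + v) = -6 + 1/(2*v))
(-217 + w(-3)*b)/(N(18, -14) - 45) = (-217 + (-6 + (½)/(-3))*(-3))/(0 - 45) = (-217 + (-6 + (½)*(-⅓))*(-3))/(-45) = (-217 + (-6 - ⅙)*(-3))*(-1/45) = (-217 - 37/6*(-3))*(-1/45) = (-217 + 37/2)*(-1/45) = -397/2*(-1/45) = 397/90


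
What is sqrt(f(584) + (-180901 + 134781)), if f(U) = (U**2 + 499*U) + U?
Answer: 2*sqrt(146734) ≈ 766.12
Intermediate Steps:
f(U) = U**2 + 500*U
sqrt(f(584) + (-180901 + 134781)) = sqrt(584*(500 + 584) + (-180901 + 134781)) = sqrt(584*1084 - 46120) = sqrt(633056 - 46120) = sqrt(586936) = 2*sqrt(146734)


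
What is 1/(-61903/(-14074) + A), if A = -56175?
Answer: -14074/790545047 ≈ -1.7803e-5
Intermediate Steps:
1/(-61903/(-14074) + A) = 1/(-61903/(-14074) - 56175) = 1/(-61903*(-1/14074) - 56175) = 1/(61903/14074 - 56175) = 1/(-790545047/14074) = -14074/790545047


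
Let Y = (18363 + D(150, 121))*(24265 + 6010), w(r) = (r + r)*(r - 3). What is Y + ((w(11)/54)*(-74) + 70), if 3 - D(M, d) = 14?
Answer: 15001378978/27 ≈ 5.5561e+8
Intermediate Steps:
D(M, d) = -11 (D(M, d) = 3 - 1*14 = 3 - 14 = -11)
w(r) = 2*r*(-3 + r) (w(r) = (2*r)*(-3 + r) = 2*r*(-3 + r))
Y = 555606800 (Y = (18363 - 11)*(24265 + 6010) = 18352*30275 = 555606800)
Y + ((w(11)/54)*(-74) + 70) = 555606800 + (((2*11*(-3 + 11))/54)*(-74) + 70) = 555606800 + (((2*11*8)*(1/54))*(-74) + 70) = 555606800 + ((176*(1/54))*(-74) + 70) = 555606800 + ((88/27)*(-74) + 70) = 555606800 + (-6512/27 + 70) = 555606800 - 4622/27 = 15001378978/27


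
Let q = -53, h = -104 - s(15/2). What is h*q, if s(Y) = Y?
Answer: 11819/2 ≈ 5909.5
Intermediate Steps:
h = -223/2 (h = -104 - 15/2 = -223/2 ≈ -111.50)
h*q = -223/2*(-53) = 11819/2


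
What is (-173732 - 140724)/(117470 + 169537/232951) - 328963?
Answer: -9002120584472897/27364923507 ≈ -3.2897e+5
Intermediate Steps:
(-173732 - 140724)/(117470 + 169537/232951) - 328963 = -314456/(117470 + 169537*(1/232951)) - 328963 = -314456/(117470 + 169537/232951) - 328963 = -314456/27364923507/232951 - 328963 = -314456*232951/27364923507 - 328963 = -73252839656/27364923507 - 328963 = -9002120584472897/27364923507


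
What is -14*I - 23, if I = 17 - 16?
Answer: -37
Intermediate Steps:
I = 1
-14*I - 23 = -14*1 - 23 = -14 - 23 = -37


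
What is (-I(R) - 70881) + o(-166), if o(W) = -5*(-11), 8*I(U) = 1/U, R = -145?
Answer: -82158159/1160 ≈ -70826.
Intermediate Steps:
I(U) = 1/(8*U)
o(W) = 55
(-I(R) - 70881) + o(-166) = (-1/(8*(-145)) - 70881) + 55 = (-(-1)/(8*145) - 70881) + 55 = (-1*(-1/1160) - 70881) + 55 = (1/1160 - 70881) + 55 = -82221959/1160 + 55 = -82158159/1160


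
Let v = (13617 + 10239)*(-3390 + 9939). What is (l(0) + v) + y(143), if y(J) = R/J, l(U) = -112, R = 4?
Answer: 22341294980/143 ≈ 1.5623e+8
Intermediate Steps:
v = 156232944 (v = 23856*6549 = 156232944)
y(J) = 4/J
(l(0) + v) + y(143) = (-112 + 156232944) + 4/143 = 156232832 + 4*(1/143) = 156232832 + 4/143 = 22341294980/143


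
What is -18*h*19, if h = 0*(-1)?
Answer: 0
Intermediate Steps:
h = 0
-18*h*19 = -18*0*19 = 0*19 = 0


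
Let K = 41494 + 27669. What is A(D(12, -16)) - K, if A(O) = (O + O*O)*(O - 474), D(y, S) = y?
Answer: -141235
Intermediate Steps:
A(O) = (-474 + O)*(O + O**2) (A(O) = (O + O**2)*(-474 + O) = (-474 + O)*(O + O**2))
K = 69163
A(D(12, -16)) - K = 12*(-474 + 12**2 - 473*12) - 1*69163 = 12*(-474 + 144 - 5676) - 69163 = 12*(-6006) - 69163 = -72072 - 69163 = -141235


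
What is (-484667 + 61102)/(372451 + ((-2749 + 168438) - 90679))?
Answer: -423565/447461 ≈ -0.94660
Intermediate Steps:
(-484667 + 61102)/(372451 + ((-2749 + 168438) - 90679)) = -423565/(372451 + (165689 - 90679)) = -423565/(372451 + 75010) = -423565/447461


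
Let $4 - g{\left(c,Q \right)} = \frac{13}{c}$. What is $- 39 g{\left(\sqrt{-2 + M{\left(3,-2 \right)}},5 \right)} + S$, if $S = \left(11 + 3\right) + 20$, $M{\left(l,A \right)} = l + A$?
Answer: $-122 - 507 i \approx -122.0 - 507.0 i$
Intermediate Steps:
$M{\left(l,A \right)} = A + l$
$g{\left(c,Q \right)} = 4 - \frac{13}{c}$
$S = 34$ ($S = 14 + 20 = 34$)
$- 39 g{\left(\sqrt{-2 + M{\left(3,-2 \right)}},5 \right)} + S = - 39 \left(4 - \frac{13}{\sqrt{-2 + \left(-2 + 3\right)}}\right) + 34 = - 39 \left(4 - \frac{13}{\sqrt{-2 + 1}}\right) + 34 = - 39 \left(4 - \frac{13}{\sqrt{-1}}\right) + 34 = - 39 \left(4 - \frac{13}{i}\right) + 34 = - 39 \left(4 - 13 \left(- i\right)\right) + 34 = - 39 \left(4 + 13 i\right) + 34 = \left(-156 - 507 i\right) + 34 = -122 - 507 i$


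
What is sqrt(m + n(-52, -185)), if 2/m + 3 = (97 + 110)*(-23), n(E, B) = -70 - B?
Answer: sqrt(652498878)/2382 ≈ 10.724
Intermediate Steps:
m = -1/2382 (m = 2/(-3 + (97 + 110)*(-23)) = 2/(-3 + 207*(-23)) = 2/(-3 - 4761) = 2/(-4764) = 2*(-1/4764) = -1/2382 ≈ -0.00041982)
sqrt(m + n(-52, -185)) = sqrt(-1/2382 + (-70 - 1*(-185))) = sqrt(-1/2382 + (-70 + 185)) = sqrt(-1/2382 + 115) = sqrt(273929/2382) = sqrt(652498878)/2382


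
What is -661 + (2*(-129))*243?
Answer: -63355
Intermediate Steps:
-661 + (2*(-129))*243 = -661 - 258*243 = -661 - 62694 = -63355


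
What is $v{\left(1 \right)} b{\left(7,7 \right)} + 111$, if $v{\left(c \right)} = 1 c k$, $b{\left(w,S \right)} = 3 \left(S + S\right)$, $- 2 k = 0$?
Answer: $111$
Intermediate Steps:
$k = 0$ ($k = \left(- \frac{1}{2}\right) 0 = 0$)
$b{\left(w,S \right)} = 6 S$ ($b{\left(w,S \right)} = 3 \cdot 2 S = 6 S$)
$v{\left(c \right)} = 0$ ($v{\left(c \right)} = 1 c 0 = c 0 = 0$)
$v{\left(1 \right)} b{\left(7,7 \right)} + 111 = 0 \cdot 6 \cdot 7 + 111 = 0 \cdot 42 + 111 = 0 + 111 = 111$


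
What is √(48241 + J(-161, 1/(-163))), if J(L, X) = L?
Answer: 4*√3005 ≈ 219.27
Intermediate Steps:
√(48241 + J(-161, 1/(-163))) = √(48241 - 161) = √48080 = 4*√3005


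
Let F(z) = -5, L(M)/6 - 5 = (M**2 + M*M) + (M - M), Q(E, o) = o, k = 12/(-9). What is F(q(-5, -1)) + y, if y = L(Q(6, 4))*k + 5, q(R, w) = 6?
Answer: -296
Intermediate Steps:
k = -4/3 (k = 12*(-1/9) = -4/3 ≈ -1.3333)
L(M) = 30 + 12*M**2 (L(M) = 30 + 6*((M**2 + M*M) + (M - M)) = 30 + 6*((M**2 + M**2) + 0) = 30 + 6*(2*M**2 + 0) = 30 + 6*(2*M**2) = 30 + 12*M**2)
y = -291 (y = (30 + 12*4**2)*(-4/3) + 5 = (30 + 12*16)*(-4/3) + 5 = (30 + 192)*(-4/3) + 5 = 222*(-4/3) + 5 = -296 + 5 = -291)
F(q(-5, -1)) + y = -5 - 291 = -296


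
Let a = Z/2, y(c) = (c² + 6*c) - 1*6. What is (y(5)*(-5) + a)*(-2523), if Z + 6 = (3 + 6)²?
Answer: 1047045/2 ≈ 5.2352e+5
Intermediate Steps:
y(c) = -6 + c² + 6*c (y(c) = (c² + 6*c) - 6 = -6 + c² + 6*c)
Z = 75 (Z = -6 + (3 + 6)² = -6 + 9² = -6 + 81 = 75)
a = 75/2 ≈ 37.500
(y(5)*(-5) + a)*(-2523) = ((-6 + 5² + 6*5)*(-5) + 75/2)*(-2523) = ((-6 + 25 + 30)*(-5) + 75/2)*(-2523) = (49*(-5) + 75/2)*(-2523) = (-245 + 75/2)*(-2523) = -415/2*(-2523) = 1047045/2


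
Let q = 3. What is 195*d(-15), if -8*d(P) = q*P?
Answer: 8775/8 ≈ 1096.9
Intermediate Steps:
d(P) = -3*P/8
195*d(-15) = 195*(-3/8*(-15)) = 195*(45/8) = 8775/8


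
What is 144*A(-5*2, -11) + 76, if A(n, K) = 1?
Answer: 220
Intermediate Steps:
144*A(-5*2, -11) + 76 = 144*1 + 76 = 144 + 76 = 220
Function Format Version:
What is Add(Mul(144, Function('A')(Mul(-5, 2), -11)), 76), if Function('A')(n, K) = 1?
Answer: 220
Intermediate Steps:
Add(Mul(144, Function('A')(Mul(-5, 2), -11)), 76) = Add(Mul(144, 1), 76) = Add(144, 76) = 220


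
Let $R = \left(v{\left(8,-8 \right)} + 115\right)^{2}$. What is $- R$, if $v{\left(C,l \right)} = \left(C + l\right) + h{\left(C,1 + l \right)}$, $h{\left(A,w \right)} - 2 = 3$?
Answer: $-14400$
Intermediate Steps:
$h{\left(A,w \right)} = 5$ ($h{\left(A,w \right)} = 2 + 3 = 5$)
$v{\left(C,l \right)} = 5 + C + l$ ($v{\left(C,l \right)} = \left(C + l\right) + 5 = 5 + C + l$)
$R = 14400$ ($R = \left(\left(5 + 8 - 8\right) + 115\right)^{2} = \left(5 + 115\right)^{2} = 120^{2} = 14400$)
$- R = \left(-1\right) 14400 = -14400$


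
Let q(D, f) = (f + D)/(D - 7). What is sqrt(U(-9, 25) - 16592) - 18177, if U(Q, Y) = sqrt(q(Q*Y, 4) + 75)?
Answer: -18177 + I*sqrt(55815488 - 29*sqrt(1022018))/58 ≈ -18177.0 + 128.78*I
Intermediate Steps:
q(D, f) = (D + f)/(-7 + D)
U(Q, Y) = sqrt(75 + (4 + Q*Y)/(-7 + Q*Y)) (U(Q, Y) = sqrt((Q*Y + 4)/(-7 + Q*Y) + 75) = sqrt((4 + Q*Y)/(-7 + Q*Y) + 75) = sqrt(75 + (4 + Q*Y)/(-7 + Q*Y)))
sqrt(U(-9, 25) - 16592) - 18177 = sqrt(sqrt((-521 + 76*(-9)*25)/(-7 - 9*25)) - 16592) - 18177 = sqrt(sqrt((-521 - 17100)/(-7 - 225)) - 16592) - 18177 = sqrt(sqrt(-17621/(-232)) - 16592) - 18177 = sqrt(sqrt(-1/232*(-17621)) - 16592) - 18177 = sqrt(sqrt(17621/232) - 16592) - 18177 = sqrt(sqrt(1022018)/116 - 16592) - 18177 = sqrt(-16592 + sqrt(1022018)/116) - 18177 = -18177 + sqrt(-16592 + sqrt(1022018)/116)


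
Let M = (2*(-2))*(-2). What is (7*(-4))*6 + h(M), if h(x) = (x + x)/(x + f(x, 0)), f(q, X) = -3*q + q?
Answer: -170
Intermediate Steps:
f(q, X) = -2*q
M = 8 (M = -4*(-2) = 8)
h(x) = -2 (h(x) = (x + x)/(x - 2*x) = (2*x)/((-x)) = (2*x)*(-1/x) = -2)
(7*(-4))*6 + h(M) = (7*(-4))*6 - 2 = -28*6 - 2 = -168 - 2 = -170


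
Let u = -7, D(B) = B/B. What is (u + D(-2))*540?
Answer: -3240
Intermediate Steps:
D(B) = 1
(u + D(-2))*540 = (-7 + 1)*540 = -6*540 = -3240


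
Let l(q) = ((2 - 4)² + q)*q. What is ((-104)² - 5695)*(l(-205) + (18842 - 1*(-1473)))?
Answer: 315043920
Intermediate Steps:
l(q) = q*(4 + q) (l(q) = ((-2)² + q)*q = (4 + q)*q = q*(4 + q))
((-104)² - 5695)*(l(-205) + (18842 - 1*(-1473))) = ((-104)² - 5695)*(-205*(4 - 205) + (18842 - 1*(-1473))) = (10816 - 5695)*(-205*(-201) + (18842 + 1473)) = 5121*(41205 + 20315) = 5121*61520 = 315043920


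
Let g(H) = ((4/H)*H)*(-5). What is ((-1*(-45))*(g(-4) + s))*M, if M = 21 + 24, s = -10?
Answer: -60750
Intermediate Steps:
M = 45
g(H) = -20 (g(H) = 4*(-5) = -20)
((-1*(-45))*(g(-4) + s))*M = ((-1*(-45))*(-20 - 10))*45 = (45*(-30))*45 = -1350*45 = -60750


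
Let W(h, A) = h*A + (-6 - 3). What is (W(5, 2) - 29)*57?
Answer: -1596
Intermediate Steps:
W(h, A) = -9 + A*h (W(h, A) = A*h - 9 = -9 + A*h)
(W(5, 2) - 29)*57 = ((-9 + 2*5) - 29)*57 = ((-9 + 10) - 29)*57 = (1 - 29)*57 = -28*57 = -1596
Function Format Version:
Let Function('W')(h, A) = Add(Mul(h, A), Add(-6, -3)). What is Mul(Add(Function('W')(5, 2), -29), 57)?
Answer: -1596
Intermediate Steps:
Function('W')(h, A) = Add(-9, Mul(A, h)) (Function('W')(h, A) = Add(Mul(A, h), -9) = Add(-9, Mul(A, h)))
Mul(Add(Function('W')(5, 2), -29), 57) = Mul(Add(Add(-9, Mul(2, 5)), -29), 57) = Mul(Add(Add(-9, 10), -29), 57) = Mul(Add(1, -29), 57) = Mul(-28, 57) = -1596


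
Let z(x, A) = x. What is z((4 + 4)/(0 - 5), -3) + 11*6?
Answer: 322/5 ≈ 64.400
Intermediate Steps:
z((4 + 4)/(0 - 5), -3) + 11*6 = (4 + 4)/(0 - 5) + 11*6 = 8/(-5) + 66 = 8*(-1/5) + 66 = -8/5 + 66 = 322/5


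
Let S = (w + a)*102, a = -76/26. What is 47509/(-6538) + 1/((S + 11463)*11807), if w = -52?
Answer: -6105497886677/840214385958 ≈ -7.2666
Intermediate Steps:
a = -38/13 (a = -76*1/26 = -38/13 ≈ -2.9231)
S = -72828/13 (S = (-52 - 38/13)*102 = -714/13*102 = -72828/13 ≈ -5602.2)
47509/(-6538) + 1/((S + 11463)*11807) = 47509/(-6538) + 1/((-72828/13 + 11463)*11807) = 47509*(-1/6538) + (1/11807)/(76191/13) = -6787/934 + (13/76191)*(1/11807) = -6787/934 + 13/899587137 = -6105497886677/840214385958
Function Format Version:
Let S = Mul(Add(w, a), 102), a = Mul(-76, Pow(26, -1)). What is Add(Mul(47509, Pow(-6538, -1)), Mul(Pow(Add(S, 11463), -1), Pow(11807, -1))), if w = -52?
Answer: Rational(-6105497886677, 840214385958) ≈ -7.2666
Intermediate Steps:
a = Rational(-38, 13) (a = Mul(-76, Rational(1, 26)) = Rational(-38, 13) ≈ -2.9231)
S = Rational(-72828, 13) (S = Mul(Add(-52, Rational(-38, 13)), 102) = Mul(Rational(-714, 13), 102) = Rational(-72828, 13) ≈ -5602.2)
Add(Mul(47509, Pow(-6538, -1)), Mul(Pow(Add(S, 11463), -1), Pow(11807, -1))) = Add(Mul(47509, Pow(-6538, -1)), Mul(Pow(Add(Rational(-72828, 13), 11463), -1), Pow(11807, -1))) = Add(Mul(47509, Rational(-1, 6538)), Mul(Pow(Rational(76191, 13), -1), Rational(1, 11807))) = Add(Rational(-6787, 934), Mul(Rational(13, 76191), Rational(1, 11807))) = Add(Rational(-6787, 934), Rational(13, 899587137)) = Rational(-6105497886677, 840214385958)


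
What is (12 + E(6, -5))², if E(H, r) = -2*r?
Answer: 484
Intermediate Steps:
(12 + E(6, -5))² = (12 - 2*(-5))² = (12 + 10)² = 22² = 484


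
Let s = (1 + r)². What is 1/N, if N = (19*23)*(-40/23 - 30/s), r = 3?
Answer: -8/12635 ≈ -0.00063316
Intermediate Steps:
s = 16 (s = (1 + 3)² = 4² = 16)
N = -12635/8 (N = (19*23)*(-40/23 - 30/16) = 437*(-40*1/23 - 30*1/16) = 437*(-40/23 - 15/8) = 437*(-665/184) = -12635/8 ≈ -1579.4)
1/N = 1/(-12635/8) = -8/12635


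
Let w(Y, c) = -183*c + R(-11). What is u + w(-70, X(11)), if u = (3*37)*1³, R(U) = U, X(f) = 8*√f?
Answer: 100 - 1464*√11 ≈ -4755.5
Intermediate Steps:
w(Y, c) = -11 - 183*c (w(Y, c) = -183*c - 11 = -11 - 183*c)
u = 111 (u = 111*1 = 111)
u + w(-70, X(11)) = 111 + (-11 - 1464*√11) = 100 - 1464*√11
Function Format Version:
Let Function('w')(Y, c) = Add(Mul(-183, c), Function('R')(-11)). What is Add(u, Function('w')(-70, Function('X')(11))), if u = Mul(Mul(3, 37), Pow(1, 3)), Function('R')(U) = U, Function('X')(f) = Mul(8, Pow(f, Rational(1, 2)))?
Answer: Add(100, Mul(-1464, Pow(11, Rational(1, 2)))) ≈ -4755.5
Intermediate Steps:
Function('w')(Y, c) = Add(-11, Mul(-183, c)) (Function('w')(Y, c) = Add(Mul(-183, c), -11) = Add(-11, Mul(-183, c)))
u = 111 (u = Mul(111, 1) = 111)
Add(u, Function('w')(-70, Function('X')(11))) = Add(111, Add(-11, Mul(-183, Mul(8, Pow(11, Rational(1, 2)))))) = Add(111, Add(-11, Mul(-1464, Pow(11, Rational(1, 2))))) = Add(100, Mul(-1464, Pow(11, Rational(1, 2))))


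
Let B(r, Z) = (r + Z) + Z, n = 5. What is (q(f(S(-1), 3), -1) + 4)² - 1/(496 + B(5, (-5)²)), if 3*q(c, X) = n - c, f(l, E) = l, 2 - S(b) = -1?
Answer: 107987/4959 ≈ 21.776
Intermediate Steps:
S(b) = 3 (S(b) = 2 - 1*(-1) = 2 + 1 = 3)
q(c, X) = 5/3 - c/3 (q(c, X) = (5 - c)/3 = 5/3 - c/3)
B(r, Z) = r + 2*Z (B(r, Z) = (Z + r) + Z = r + 2*Z)
(q(f(S(-1), 3), -1) + 4)² - 1/(496 + B(5, (-5)²)) = ((5/3 - ⅓*3) + 4)² - 1/(496 + (5 + 2*(-5)²)) = ((5/3 - 1) + 4)² - 1/(496 + (5 + 2*25)) = (⅔ + 4)² - 1/(496 + (5 + 50)) = (14/3)² - 1/(496 + 55) = 196/9 - 1/551 = 107987/4959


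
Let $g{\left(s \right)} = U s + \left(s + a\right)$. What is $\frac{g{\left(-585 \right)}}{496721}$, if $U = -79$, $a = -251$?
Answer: $\frac{45379}{496721} \approx 0.091357$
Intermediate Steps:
$g{\left(s \right)} = -251 - 78 s$ ($g{\left(s \right)} = - 79 s + \left(s - 251\right) = - 79 s + \left(-251 + s\right) = -251 - 78 s$)
$\frac{g{\left(-585 \right)}}{496721} = \frac{-251 - -45630}{496721} = \left(-251 + 45630\right) \frac{1}{496721} = 45379 \cdot \frac{1}{496721} = \frac{45379}{496721}$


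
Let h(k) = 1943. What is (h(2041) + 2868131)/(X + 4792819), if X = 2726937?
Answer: 1435037/3759878 ≈ 0.38167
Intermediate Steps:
(h(2041) + 2868131)/(X + 4792819) = (1943 + 2868131)/(2726937 + 4792819) = 2870074/7519756 = 2870074*(1/7519756) = 1435037/3759878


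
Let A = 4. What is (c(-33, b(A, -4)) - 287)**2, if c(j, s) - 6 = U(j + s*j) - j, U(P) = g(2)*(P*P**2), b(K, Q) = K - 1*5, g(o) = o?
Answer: 61504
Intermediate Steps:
b(K, Q) = -5 + K (b(K, Q) = K - 5 = -5 + K)
U(P) = 2*P**3 (U(P) = 2*(P*P**2) = 2*P**3)
c(j, s) = 6 - j + 2*(j + j*s)**3 (c(j, s) = 6 + (2*(j + s*j)**3 - j) = 6 + (2*(j + j*s)**3 - j) = 6 + (-j + 2*(j + j*s)**3) = 6 - j + 2*(j + j*s)**3)
(c(-33, b(A, -4)) - 287)**2 = ((6 - 1*(-33) + 2*(-33)**3*(1 + (-5 + 4))**3) - 287)**2 = ((6 + 33 + 2*(-35937)*(1 - 1)**3) - 287)**2 = ((6 + 33 + 2*(-35937)*0**3) - 287)**2 = ((6 + 33 + 2*(-35937)*0) - 287)**2 = ((6 + 33 + 0) - 287)**2 = (39 - 287)**2 = (-248)**2 = 61504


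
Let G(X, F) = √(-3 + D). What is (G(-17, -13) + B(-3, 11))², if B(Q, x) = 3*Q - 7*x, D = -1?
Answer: 7392 - 344*I ≈ 7392.0 - 344.0*I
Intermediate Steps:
B(Q, x) = -7*x + 3*Q
G(X, F) = 2*I (G(X, F) = √(-3 - 1) = √(-4) = 2*I)
(G(-17, -13) + B(-3, 11))² = (2*I + (-7*11 + 3*(-3)))² = (2*I + (-77 - 9))² = (2*I - 86)² = (-86 + 2*I)²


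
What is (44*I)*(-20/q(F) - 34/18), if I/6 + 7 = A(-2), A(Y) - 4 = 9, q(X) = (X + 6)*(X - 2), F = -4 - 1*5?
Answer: -3952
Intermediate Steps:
F = -9 (F = -4 - 5 = -9)
q(X) = (-2 + X)*(6 + X) (q(X) = (6 + X)*(-2 + X) = (-2 + X)*(6 + X))
A(Y) = 13 (A(Y) = 4 + 9 = 13)
I = 36 (I = -42 + 6*13 = -42 + 78 = 36)
(44*I)*(-20/q(F) - 34/18) = (44*36)*(-20/(-12 + (-9)**2 + 4*(-9)) - 34/18) = 1584*(-20/(-12 + 81 - 36) - 34*1/18) = 1584*(-20/33 - 17/9) = 1584*(-247/99) = -3952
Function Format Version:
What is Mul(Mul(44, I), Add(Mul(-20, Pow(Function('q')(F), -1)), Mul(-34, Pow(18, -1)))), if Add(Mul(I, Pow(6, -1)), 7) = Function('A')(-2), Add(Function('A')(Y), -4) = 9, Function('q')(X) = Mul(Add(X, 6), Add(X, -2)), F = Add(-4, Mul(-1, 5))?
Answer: -3952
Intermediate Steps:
F = -9 (F = Add(-4, -5) = -9)
Function('q')(X) = Mul(Add(-2, X), Add(6, X)) (Function('q')(X) = Mul(Add(6, X), Add(-2, X)) = Mul(Add(-2, X), Add(6, X)))
Function('A')(Y) = 13 (Function('A')(Y) = Add(4, 9) = 13)
I = 36 (I = Add(-42, Mul(6, 13)) = Add(-42, 78) = 36)
Mul(Mul(44, I), Add(Mul(-20, Pow(Function('q')(F), -1)), Mul(-34, Pow(18, -1)))) = Mul(Mul(44, 36), Add(Mul(-20, Pow(Add(-12, Pow(-9, 2), Mul(4, -9)), -1)), Mul(-34, Pow(18, -1)))) = Mul(1584, Add(Mul(-20, Pow(Add(-12, 81, -36), -1)), Mul(-34, Rational(1, 18)))) = Mul(1584, Add(Mul(-20, Pow(33, -1)), Rational(-17, 9))) = Mul(1584, Add(Mul(-20, Rational(1, 33)), Rational(-17, 9))) = Mul(1584, Add(Rational(-20, 33), Rational(-17, 9))) = Mul(1584, Rational(-247, 99)) = -3952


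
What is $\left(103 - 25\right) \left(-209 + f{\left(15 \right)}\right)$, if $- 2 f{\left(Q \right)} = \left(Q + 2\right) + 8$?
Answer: $-17277$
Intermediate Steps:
$f{\left(Q \right)} = -5 - \frac{Q}{2}$ ($f{\left(Q \right)} = - \frac{\left(Q + 2\right) + 8}{2} = - \frac{\left(2 + Q\right) + 8}{2} = - \frac{10 + Q}{2} = -5 - \frac{Q}{2}$)
$\left(103 - 25\right) \left(-209 + f{\left(15 \right)}\right) = \left(103 - 25\right) \left(-209 - \frac{25}{2}\right) = 78 \left(-209 - \frac{25}{2}\right) = 78 \left(- \frac{443}{2}\right) = -17277$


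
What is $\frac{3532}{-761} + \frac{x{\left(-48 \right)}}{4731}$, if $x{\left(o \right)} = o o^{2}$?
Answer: $- \frac{33623468}{1200097} \approx -28.017$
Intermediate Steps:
$x{\left(o \right)} = o^{3}$
$\frac{3532}{-761} + \frac{x{\left(-48 \right)}}{4731} = \frac{3532}{-761} + \frac{\left(-48\right)^{3}}{4731} = 3532 \left(- \frac{1}{761}\right) - \frac{36864}{1577} = - \frac{3532}{761} - \frac{36864}{1577} = - \frac{33623468}{1200097}$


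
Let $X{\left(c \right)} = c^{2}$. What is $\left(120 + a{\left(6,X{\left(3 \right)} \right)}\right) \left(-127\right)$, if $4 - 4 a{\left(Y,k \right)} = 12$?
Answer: $-14986$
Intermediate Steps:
$a{\left(Y,k \right)} = -2$ ($a{\left(Y,k \right)} = 1 - 3 = -2$)
$\left(120 + a{\left(6,X{\left(3 \right)} \right)}\right) \left(-127\right) = \left(120 - 2\right) \left(-127\right) = 118 \left(-127\right) = -14986$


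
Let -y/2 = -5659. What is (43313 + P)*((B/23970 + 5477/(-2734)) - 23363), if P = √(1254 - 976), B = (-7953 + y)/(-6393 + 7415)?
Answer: -6777999765659761715/6697572756 - 156488808571555*√278/6697572756 ≈ -1.0124e+9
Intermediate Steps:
y = 11318 (y = -2*(-5659) = 11318)
B = 3365/1022 (B = (-7953 + 11318)/(-6393 + 7415) = 3365/1022 ≈ 3.2926)
P = √278 ≈ 16.673
(43313 + P)*((B/23970 + 5477/(-2734)) - 23363) = (43313 + √278)*(((3365/1022)/23970 + 5477/(-2734)) - 23363) = (43313 + √278)*(((3365/1022)*(1/23970) + 5477*(-1/2734)) - 23363) = (43313 + √278)*((673/4899468 - 5477/2734) - 23363) = (43313 + √278)*(-13416273127/6697572756 - 23363) = (43313 + √278)*(-156488808571555/6697572756) = -6777999765659761715/6697572756 - 156488808571555*√278/6697572756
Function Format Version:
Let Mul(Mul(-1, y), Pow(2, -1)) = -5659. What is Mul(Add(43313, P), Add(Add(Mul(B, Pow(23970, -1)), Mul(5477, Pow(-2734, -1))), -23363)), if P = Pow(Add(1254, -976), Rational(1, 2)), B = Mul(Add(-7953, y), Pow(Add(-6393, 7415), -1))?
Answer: Add(Rational(-6777999765659761715, 6697572756), Mul(Rational(-156488808571555, 6697572756), Pow(278, Rational(1, 2)))) ≈ -1.0124e+9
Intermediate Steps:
y = 11318 (y = Mul(-2, -5659) = 11318)
B = Rational(3365, 1022) (B = Mul(Add(-7953, 11318), Pow(Add(-6393, 7415), -1)) = Mul(3365, Pow(1022, -1)) = Mul(3365, Rational(1, 1022)) = Rational(3365, 1022) ≈ 3.2926)
P = Pow(278, Rational(1, 2)) ≈ 16.673
Mul(Add(43313, P), Add(Add(Mul(B, Pow(23970, -1)), Mul(5477, Pow(-2734, -1))), -23363)) = Mul(Add(43313, Pow(278, Rational(1, 2))), Add(Add(Mul(Rational(3365, 1022), Pow(23970, -1)), Mul(5477, Pow(-2734, -1))), -23363)) = Mul(Add(43313, Pow(278, Rational(1, 2))), Add(Add(Mul(Rational(3365, 1022), Rational(1, 23970)), Mul(5477, Rational(-1, 2734))), -23363)) = Mul(Add(43313, Pow(278, Rational(1, 2))), Add(Add(Rational(673, 4899468), Rational(-5477, 2734)), -23363)) = Mul(Add(43313, Pow(278, Rational(1, 2))), Add(Rational(-13416273127, 6697572756), -23363)) = Mul(Add(43313, Pow(278, Rational(1, 2))), Rational(-156488808571555, 6697572756)) = Add(Rational(-6777999765659761715, 6697572756), Mul(Rational(-156488808571555, 6697572756), Pow(278, Rational(1, 2))))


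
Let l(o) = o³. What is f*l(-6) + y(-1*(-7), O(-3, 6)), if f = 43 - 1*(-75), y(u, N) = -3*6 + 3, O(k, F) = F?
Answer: -25503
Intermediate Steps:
y(u, N) = -15 (y(u, N) = -18 + 3 = -15)
f = 118 (f = 43 + 75 = 118)
f*l(-6) + y(-1*(-7), O(-3, 6)) = 118*(-6)³ - 15 = 118*(-216) - 15 = -25488 - 15 = -25503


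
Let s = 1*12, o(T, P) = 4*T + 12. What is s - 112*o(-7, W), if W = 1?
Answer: 1804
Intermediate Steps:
o(T, P) = 12 + 4*T
s = 12
s - 112*o(-7, W) = 12 - 112*(12 + 4*(-7)) = 12 - 112*(12 - 28) = 12 - 112*(-16) = 12 + 1792 = 1804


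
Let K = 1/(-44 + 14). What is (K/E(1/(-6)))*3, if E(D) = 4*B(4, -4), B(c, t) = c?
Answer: -1/160 ≈ -0.0062500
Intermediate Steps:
K = -1/30 (K = 1/(-30) = -1/30 ≈ -0.033333)
E(D) = 16 (E(D) = 4*4 = 16)
(K/E(1/(-6)))*3 = -1/30/16*3 = -1/30*1/16*3 = -1/480*3 = -1/160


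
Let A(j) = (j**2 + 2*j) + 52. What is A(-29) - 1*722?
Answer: 113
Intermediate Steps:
A(j) = 52 + j**2 + 2*j
A(-29) - 1*722 = (52 + (-29)**2 + 2*(-29)) - 1*722 = (52 + 841 - 58) - 722 = 835 - 722 = 113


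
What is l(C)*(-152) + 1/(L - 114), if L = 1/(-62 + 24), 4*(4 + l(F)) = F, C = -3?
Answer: 3128388/4333 ≈ 721.99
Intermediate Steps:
l(F) = -4 + F/4
L = -1/38 (L = 1/(-38) = -1/38 ≈ -0.026316)
l(C)*(-152) + 1/(L - 114) = (-4 + (1/4)*(-3))*(-152) + 1/(-1/38 - 114) = (-4 - 3/4)*(-152) + 1/(-4333/38) = -19/4*(-152) - 38/4333 = 722 - 38/4333 = 3128388/4333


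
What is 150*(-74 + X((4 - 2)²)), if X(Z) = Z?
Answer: -10500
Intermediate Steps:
150*(-74 + X((4 - 2)²)) = 150*(-74 + (4 - 2)²) = 150*(-74 + 2²) = 150*(-74 + 4) = 150*(-70) = -10500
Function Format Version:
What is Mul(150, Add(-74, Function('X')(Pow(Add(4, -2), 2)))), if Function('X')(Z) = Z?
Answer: -10500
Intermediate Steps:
Mul(150, Add(-74, Function('X')(Pow(Add(4, -2), 2)))) = Mul(150, Add(-74, Pow(Add(4, -2), 2))) = Mul(150, Add(-74, Pow(2, 2))) = Mul(150, Add(-74, 4)) = Mul(150, -70) = -10500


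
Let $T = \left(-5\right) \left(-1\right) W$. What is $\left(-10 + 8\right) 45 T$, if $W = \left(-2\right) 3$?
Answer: $2700$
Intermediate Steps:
$W = -6$
$T = -30$ ($T = \left(-5\right) \left(-1\right) \left(-6\right) = 5 \left(-6\right) = -30$)
$\left(-10 + 8\right) 45 T = \left(-10 + 8\right) 45 \left(-30\right) = \left(-2\right) 45 \left(-30\right) = \left(-90\right) \left(-30\right) = 2700$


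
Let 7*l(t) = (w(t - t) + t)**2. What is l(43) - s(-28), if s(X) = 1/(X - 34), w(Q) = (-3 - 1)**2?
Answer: 215829/434 ≈ 497.30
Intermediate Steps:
w(Q) = 16 (w(Q) = (-4)**2 = 16)
l(t) = (16 + t)**2/7
s(X) = 1/(-34 + X)
l(43) - s(-28) = (16 + 43)**2/7 - 1/(-34 - 28) = (1/7)*59**2 - 1/(-62) = (1/7)*3481 - 1*(-1/62) = 3481/7 + 1/62 = 215829/434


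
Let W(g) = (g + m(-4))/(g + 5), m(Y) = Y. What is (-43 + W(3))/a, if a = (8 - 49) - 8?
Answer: 345/392 ≈ 0.88010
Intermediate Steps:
a = -49 (a = -41 - 8 = -49)
W(g) = (-4 + g)/(5 + g) (W(g) = (g - 4)/(g + 5) = (-4 + g)/(5 + g))
(-43 + W(3))/a = (-43 + (-4 + 3)/(5 + 3))/(-49) = (-43 - 1/8)*(-1/49) = (-43 + (⅛)*(-1))*(-1/49) = (-43 - ⅛)*(-1/49) = -345/8*(-1/49) = 345/392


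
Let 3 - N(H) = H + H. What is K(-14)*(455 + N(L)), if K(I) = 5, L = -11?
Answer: 2400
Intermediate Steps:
N(H) = 3 - 2*H (N(H) = 3 - (H + H) = 3 - 2*H)
K(-14)*(455 + N(L)) = 5*(455 + (3 - 2*(-11))) = 5*(455 + (3 + 22)) = 5*(455 + 25) = 5*480 = 2400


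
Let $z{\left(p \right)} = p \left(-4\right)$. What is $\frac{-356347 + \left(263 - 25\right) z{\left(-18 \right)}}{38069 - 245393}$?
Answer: $\frac{339211}{207324} \approx 1.6361$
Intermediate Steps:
$z{\left(p \right)} = - 4 p$
$\frac{-356347 + \left(263 - 25\right) z{\left(-18 \right)}}{38069 - 245393} = \frac{-356347 + \left(263 - 25\right) \left(\left(-4\right) \left(-18\right)\right)}{38069 - 245393} = \frac{-356347 + 238 \cdot 72}{-207324} = \left(-356347 + 17136\right) \left(- \frac{1}{207324}\right) = \left(-339211\right) \left(- \frac{1}{207324}\right) = \frac{339211}{207324}$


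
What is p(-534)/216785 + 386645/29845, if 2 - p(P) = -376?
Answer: 16766023547/1293989665 ≈ 12.957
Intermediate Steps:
p(P) = 378 (p(P) = 2 - 1*(-376) = 2 + 376 = 378)
p(-534)/216785 + 386645/29845 = 378/216785 + 386645/29845 = 378*(1/216785) + 386645*(1/29845) = 378/216785 + 77329/5969 = 16766023547/1293989665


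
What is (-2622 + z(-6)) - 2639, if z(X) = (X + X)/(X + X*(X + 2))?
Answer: -15785/3 ≈ -5261.7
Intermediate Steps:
z(X) = 2*X/(X + X*(2 + X)) (z(X) = (2*X)/(X + X*(2 + X)) = 2*X/(X + X*(2 + X)))
(-2622 + z(-6)) - 2639 = (-2622 + 2/(3 - 6)) - 2639 = (-2622 + 2/(-3)) - 2639 = (-2622 + 2*(-⅓)) - 2639 = (-2622 - ⅔) - 2639 = -7868/3 - 2639 = -15785/3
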